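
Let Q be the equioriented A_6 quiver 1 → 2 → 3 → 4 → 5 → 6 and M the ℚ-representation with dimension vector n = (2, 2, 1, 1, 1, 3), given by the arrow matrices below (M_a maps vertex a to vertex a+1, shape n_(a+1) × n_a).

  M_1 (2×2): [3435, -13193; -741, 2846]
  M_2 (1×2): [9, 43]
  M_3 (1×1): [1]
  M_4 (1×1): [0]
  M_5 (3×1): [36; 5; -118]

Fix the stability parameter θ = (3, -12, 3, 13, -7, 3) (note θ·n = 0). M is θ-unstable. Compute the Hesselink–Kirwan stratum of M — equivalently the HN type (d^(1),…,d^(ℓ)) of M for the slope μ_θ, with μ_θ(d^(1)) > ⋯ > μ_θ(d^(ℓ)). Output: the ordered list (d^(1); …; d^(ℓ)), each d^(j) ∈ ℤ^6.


Barcode: M ≅ I[1,2], I[1,4], I[5,6], I[6,6]^2. HN layers by μ_θ (4 steps, strictly decreasing):
  μ^(1)=13; μ^(2)=3; μ^(3)=-9/2; μ^(4)=-7

((0, 0, 0, 1, 0, 0); (0, 0, 1, 0, 0, 3); (2, 2, 0, 0, 0, 0); (0, 0, 0, 0, 1, 0))


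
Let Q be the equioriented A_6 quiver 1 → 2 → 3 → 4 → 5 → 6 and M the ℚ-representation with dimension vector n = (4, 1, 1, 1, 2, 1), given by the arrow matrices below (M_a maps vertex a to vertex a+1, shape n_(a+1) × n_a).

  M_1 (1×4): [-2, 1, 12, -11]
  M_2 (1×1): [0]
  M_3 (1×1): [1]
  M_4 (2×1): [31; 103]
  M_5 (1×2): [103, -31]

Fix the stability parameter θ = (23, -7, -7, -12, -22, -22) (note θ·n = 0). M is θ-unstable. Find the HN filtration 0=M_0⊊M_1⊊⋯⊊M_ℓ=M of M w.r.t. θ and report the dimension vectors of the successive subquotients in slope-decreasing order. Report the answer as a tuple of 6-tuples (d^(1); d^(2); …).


Via rank(M_{q-1}∘⋯∘M_p): M ≅ I[1,1]^3, I[1,2], I[3,5], I[5,6].
μ_θ-semistable layers: μ^(1)=23; μ^(2)=8; μ^(3)=-41/3; μ^(4)=-22

((3, 0, 0, 0, 0, 0); (1, 1, 0, 0, 0, 0); (0, 0, 1, 1, 1, 0); (0, 0, 0, 0, 1, 1))


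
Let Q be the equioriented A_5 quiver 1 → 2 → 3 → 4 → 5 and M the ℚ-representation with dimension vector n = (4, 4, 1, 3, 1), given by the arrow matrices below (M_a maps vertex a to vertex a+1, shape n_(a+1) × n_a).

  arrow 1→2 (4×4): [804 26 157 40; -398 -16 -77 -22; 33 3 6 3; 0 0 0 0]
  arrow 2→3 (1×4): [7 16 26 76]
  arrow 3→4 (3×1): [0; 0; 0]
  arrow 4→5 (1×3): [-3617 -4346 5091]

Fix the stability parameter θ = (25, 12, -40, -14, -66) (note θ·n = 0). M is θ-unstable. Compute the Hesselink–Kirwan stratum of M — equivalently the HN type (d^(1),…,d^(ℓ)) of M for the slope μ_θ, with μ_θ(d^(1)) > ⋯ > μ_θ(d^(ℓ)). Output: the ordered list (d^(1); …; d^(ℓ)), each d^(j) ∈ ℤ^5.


Via rank(M_{q-1}∘⋯∘M_p): M ≅ I[1,1]^2, I[1,2], I[1,3], I[2,2]^2, I[4,4]^2, I[4,5].
μ_θ-semistable layers: μ^(1)=25; μ^(2)=37/2; μ^(3)=12; μ^(4)=-1; μ^(5)=-14; μ^(6)=-40

((2, 0, 0, 0, 0); (1, 1, 0, 0, 0); (0, 2, 0, 0, 0); (1, 1, 1, 0, 0); (0, 0, 0, 2, 0); (0, 0, 0, 1, 1))


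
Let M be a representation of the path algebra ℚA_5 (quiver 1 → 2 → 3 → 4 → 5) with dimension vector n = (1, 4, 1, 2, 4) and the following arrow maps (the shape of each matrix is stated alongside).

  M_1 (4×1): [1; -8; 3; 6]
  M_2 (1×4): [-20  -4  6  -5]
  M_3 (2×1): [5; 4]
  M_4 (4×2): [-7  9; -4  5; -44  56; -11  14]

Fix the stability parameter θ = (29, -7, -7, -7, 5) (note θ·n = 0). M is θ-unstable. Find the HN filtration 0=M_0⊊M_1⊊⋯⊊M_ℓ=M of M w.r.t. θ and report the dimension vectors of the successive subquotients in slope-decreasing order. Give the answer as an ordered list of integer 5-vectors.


Via rank(M_{q-1}∘⋯∘M_p): M ≅ I[1,2], I[2,2]^2, I[2,5], I[4,5], I[5,5]^2.
μ_θ-semistable layers: μ^(1)=11; μ^(2)=5; μ^(3)=-7

((1, 1, 0, 0, 0); (0, 0, 0, 0, 4); (0, 3, 1, 2, 0))


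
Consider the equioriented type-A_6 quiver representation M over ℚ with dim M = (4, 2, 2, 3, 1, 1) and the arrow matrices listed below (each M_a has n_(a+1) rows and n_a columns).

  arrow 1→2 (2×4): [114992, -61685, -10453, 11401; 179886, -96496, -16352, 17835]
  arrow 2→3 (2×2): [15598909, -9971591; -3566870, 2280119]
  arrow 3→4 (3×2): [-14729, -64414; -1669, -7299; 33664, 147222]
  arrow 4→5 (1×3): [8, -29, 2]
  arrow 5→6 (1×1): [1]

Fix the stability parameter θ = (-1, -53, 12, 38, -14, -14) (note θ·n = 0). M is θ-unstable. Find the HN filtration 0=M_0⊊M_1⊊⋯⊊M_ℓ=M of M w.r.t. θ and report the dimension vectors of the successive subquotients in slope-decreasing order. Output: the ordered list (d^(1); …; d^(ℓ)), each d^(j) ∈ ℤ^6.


Via rank(M_{q-1}∘⋯∘M_p): M ≅ I[1,1]^2, I[1,4], I[1,6], I[4,4].
μ_θ-semistable layers: μ^(1)=38; μ^(2)=12; μ^(3)=11/2; μ^(4)=-1; μ^(5)=-27

((0, 0, 0, 2, 0, 0); (0, 0, 1, 0, 0, 0); (0, 0, 1, 1, 1, 1); (2, 0, 0, 0, 0, 0); (2, 2, 0, 0, 0, 0))


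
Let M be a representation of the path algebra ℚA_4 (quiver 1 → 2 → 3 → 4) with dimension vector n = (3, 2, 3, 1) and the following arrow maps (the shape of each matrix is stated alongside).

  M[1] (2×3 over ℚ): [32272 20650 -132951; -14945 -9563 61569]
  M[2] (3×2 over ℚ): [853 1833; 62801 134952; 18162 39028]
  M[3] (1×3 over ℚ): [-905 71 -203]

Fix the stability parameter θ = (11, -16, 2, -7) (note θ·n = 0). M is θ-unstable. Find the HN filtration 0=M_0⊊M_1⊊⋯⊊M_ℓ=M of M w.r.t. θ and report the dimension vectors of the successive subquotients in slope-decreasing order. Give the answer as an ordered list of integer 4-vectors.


Barcode: M ≅ I[1,1], I[1,3], I[1,4], I[3,3]. HN layers by μ_θ (3 steps, strictly decreasing):
  μ^(1)=11; μ^(2)=2; μ^(3)=-5/2

((1, 0, 0, 0); (0, 0, 2, 0); (2, 2, 1, 1))


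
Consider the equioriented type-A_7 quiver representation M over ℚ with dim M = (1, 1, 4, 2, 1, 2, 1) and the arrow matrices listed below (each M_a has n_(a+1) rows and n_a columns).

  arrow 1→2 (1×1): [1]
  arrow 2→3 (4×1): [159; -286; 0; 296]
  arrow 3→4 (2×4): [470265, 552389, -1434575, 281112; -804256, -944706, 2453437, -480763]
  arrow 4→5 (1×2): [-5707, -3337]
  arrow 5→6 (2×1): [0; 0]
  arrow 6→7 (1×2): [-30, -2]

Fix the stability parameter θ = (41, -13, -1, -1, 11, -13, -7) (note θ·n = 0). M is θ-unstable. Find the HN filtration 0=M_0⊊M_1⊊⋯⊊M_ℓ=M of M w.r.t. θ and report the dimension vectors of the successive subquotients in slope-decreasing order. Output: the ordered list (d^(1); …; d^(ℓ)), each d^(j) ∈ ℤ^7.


Via rank(M_{q-1}∘⋯∘M_p): M ≅ I[1,5], I[3,3]^2, I[3,4], I[6,6], I[6,7].
μ_θ-semistable layers: μ^(1)=11; μ^(2)=13/2; μ^(3)=-1; μ^(4)=-7; μ^(5)=-13

((0, 0, 0, 0, 1, 0, 0); (1, 1, 1, 1, 0, 0, 0); (0, 0, 3, 1, 0, 0, 0); (0, 0, 0, 0, 0, 0, 1); (0, 0, 0, 0, 0, 2, 0))


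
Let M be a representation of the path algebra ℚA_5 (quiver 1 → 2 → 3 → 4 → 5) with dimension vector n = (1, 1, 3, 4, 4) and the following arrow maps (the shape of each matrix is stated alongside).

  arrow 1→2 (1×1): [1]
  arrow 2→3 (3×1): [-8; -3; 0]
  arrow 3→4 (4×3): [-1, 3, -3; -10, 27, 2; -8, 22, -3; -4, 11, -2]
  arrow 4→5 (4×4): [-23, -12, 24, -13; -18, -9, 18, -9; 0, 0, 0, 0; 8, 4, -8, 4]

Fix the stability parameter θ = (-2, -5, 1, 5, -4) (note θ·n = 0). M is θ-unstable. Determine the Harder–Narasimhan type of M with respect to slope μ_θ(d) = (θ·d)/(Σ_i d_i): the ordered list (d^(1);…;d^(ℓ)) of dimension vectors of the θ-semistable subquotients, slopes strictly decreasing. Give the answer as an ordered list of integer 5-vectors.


Interval decomposition of M: I[1,4], I[3,4], I[3,5], I[4,5], I[5,5]^2.
HN type (ℓ=6): μ^(1)=5; μ^(2)=1; μ^(3)=2/3; μ^(4)=1/2; μ^(5)=-7/2; μ^(6)=-4

((0, 0, 0, 2, 0); (0, 0, 2, 0, 0); (0, 0, 1, 1, 1); (0, 0, 0, 1, 1); (1, 1, 0, 0, 0); (0, 0, 0, 0, 2))


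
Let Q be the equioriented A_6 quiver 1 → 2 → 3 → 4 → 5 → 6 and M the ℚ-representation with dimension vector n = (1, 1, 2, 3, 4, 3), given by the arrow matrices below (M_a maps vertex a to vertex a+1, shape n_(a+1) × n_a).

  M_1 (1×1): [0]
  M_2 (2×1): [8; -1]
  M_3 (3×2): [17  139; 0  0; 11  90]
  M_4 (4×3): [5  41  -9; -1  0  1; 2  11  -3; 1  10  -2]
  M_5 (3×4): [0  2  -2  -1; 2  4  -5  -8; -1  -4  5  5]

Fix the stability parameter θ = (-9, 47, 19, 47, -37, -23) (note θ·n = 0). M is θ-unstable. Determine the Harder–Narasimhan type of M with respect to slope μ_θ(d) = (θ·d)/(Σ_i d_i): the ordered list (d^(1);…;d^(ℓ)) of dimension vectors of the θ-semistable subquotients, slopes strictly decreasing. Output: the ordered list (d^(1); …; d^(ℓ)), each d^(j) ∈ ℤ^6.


Interval decomposition of M: I[1,1], I[2,6], I[3,6], I[4,5], I[5,6].
HN type (ℓ=6): μ^(1)=53/5; μ^(2)=5; μ^(3)=3/2; μ^(4)=-9; μ^(5)=-23; μ^(6)=-37

((0, 1, 1, 1, 1, 1); (0, 0, 0, 1, 1, 0); (0, 0, 1, 1, 1, 1); (1, 0, 0, 0, 0, 0); (0, 0, 0, 0, 0, 1); (0, 0, 0, 0, 1, 0))


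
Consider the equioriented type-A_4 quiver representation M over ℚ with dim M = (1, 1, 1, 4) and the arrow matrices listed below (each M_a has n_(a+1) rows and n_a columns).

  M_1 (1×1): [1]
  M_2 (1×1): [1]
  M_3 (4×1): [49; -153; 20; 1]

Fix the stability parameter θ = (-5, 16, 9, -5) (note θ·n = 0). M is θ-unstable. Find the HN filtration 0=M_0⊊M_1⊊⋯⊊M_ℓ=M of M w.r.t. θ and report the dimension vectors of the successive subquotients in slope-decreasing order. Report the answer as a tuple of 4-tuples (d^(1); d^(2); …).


Interval decomposition of M: I[1,4], I[4,4]^3.
HN type (ℓ=2): μ^(1)=20/3; μ^(2)=-5

((0, 1, 1, 1); (1, 0, 0, 3))


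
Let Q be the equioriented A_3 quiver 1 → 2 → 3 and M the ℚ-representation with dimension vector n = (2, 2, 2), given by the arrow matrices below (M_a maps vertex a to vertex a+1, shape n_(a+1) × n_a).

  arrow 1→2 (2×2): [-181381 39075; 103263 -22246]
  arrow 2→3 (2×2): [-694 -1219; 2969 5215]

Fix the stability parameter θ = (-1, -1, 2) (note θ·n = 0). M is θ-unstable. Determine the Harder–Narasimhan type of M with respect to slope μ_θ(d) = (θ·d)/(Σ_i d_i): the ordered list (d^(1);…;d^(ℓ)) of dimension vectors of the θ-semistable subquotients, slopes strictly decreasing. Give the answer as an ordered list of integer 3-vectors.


Barcode: M ≅ I[1,3]^2. HN layers by μ_θ (2 steps, strictly decreasing):
  μ^(1)=2; μ^(2)=-1

((0, 0, 2); (2, 2, 0))


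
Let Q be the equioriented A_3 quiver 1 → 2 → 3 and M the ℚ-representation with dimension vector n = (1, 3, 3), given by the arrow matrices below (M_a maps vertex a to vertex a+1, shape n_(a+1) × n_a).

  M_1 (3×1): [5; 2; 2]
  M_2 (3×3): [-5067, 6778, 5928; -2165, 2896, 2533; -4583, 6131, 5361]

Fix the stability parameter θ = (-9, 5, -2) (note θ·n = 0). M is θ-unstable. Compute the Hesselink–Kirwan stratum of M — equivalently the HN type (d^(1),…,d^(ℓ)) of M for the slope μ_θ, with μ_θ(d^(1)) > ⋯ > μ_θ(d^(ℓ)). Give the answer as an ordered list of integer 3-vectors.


Via rank(M_{q-1}∘⋯∘M_p): M ≅ I[1,3], I[2,3]^2.
μ_θ-semistable layers: μ^(1)=3/2; μ^(2)=-9

((0, 3, 3); (1, 0, 0))


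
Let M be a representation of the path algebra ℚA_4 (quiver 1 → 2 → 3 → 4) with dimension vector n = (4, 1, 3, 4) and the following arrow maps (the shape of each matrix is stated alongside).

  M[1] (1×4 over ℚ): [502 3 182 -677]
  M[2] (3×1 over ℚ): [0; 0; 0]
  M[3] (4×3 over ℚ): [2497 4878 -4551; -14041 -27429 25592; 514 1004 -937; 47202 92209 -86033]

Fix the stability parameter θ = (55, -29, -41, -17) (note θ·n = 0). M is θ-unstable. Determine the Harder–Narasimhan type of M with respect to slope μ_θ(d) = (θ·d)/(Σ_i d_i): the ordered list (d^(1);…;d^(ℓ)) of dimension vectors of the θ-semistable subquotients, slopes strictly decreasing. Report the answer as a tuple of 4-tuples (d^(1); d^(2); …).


Interval decomposition of M: I[1,1]^3, I[1,2], I[3,4]^3, I[4,4].
HN type (ℓ=4): μ^(1)=55; μ^(2)=13; μ^(3)=-17; μ^(4)=-41

((3, 0, 0, 0); (1, 1, 0, 0); (0, 0, 0, 4); (0, 0, 3, 0))


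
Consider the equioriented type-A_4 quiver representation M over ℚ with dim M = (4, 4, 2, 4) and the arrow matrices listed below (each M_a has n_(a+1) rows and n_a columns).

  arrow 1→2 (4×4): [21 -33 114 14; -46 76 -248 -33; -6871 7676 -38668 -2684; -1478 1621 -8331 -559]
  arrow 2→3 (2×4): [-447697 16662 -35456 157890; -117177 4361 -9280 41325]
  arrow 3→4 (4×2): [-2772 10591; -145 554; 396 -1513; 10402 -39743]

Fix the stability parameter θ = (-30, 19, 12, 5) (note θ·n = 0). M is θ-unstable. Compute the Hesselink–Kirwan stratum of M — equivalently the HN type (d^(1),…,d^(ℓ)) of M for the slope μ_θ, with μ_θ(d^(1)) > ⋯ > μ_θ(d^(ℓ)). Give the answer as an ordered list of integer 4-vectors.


Via rank(M_{q-1}∘⋯∘M_p): M ≅ I[1,2]^2, I[1,4]^2, I[4,4]^2.
μ_θ-semistable layers: μ^(1)=19; μ^(2)=12; μ^(3)=5; μ^(4)=-30

((0, 2, 0, 0); (0, 2, 2, 2); (0, 0, 0, 2); (4, 0, 0, 0))


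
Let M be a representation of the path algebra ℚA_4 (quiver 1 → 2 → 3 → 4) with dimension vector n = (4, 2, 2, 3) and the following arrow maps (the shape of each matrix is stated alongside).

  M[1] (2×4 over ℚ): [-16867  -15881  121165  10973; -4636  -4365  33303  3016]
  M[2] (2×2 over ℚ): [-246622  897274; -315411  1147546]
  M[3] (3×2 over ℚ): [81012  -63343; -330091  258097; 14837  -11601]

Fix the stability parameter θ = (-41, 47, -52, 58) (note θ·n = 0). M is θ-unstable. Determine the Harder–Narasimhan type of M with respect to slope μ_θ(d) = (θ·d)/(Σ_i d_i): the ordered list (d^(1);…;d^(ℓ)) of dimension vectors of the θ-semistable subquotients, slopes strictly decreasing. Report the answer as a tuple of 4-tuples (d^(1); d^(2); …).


Barcode: M ≅ I[1,1]^2, I[1,4]^2, I[4,4]. HN layers by μ_θ (3 steps, strictly decreasing):
  μ^(1)=58; μ^(2)=-5/2; μ^(3)=-41

((0, 0, 0, 3); (0, 2, 2, 0); (4, 0, 0, 0))


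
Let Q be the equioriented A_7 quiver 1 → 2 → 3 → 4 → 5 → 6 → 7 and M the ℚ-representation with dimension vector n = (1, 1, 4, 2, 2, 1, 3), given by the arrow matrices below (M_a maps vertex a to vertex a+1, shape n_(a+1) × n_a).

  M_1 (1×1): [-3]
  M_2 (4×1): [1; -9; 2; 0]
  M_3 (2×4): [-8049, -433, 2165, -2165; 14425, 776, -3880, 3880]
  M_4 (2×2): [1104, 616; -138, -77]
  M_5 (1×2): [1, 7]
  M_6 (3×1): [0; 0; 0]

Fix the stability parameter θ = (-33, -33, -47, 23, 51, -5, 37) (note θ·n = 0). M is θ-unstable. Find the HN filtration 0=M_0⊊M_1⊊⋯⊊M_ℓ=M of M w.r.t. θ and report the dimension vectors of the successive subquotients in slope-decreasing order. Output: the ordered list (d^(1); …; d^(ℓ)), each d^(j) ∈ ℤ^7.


Via rank(M_{q-1}∘⋯∘M_p): M ≅ I[1,6], I[3,3]^2, I[3,4], I[5,5], I[7,7]^3.
μ_θ-semistable layers: μ^(1)=51; μ^(2)=37; μ^(3)=23; μ^(4)=-113/3; μ^(5)=-47

((0, 0, 0, 0, 1, 0, 0); (0, 0, 0, 0, 0, 0, 3); (0, 0, 0, 2, 1, 1, 0); (1, 1, 1, 0, 0, 0, 0); (0, 0, 3, 0, 0, 0, 0))


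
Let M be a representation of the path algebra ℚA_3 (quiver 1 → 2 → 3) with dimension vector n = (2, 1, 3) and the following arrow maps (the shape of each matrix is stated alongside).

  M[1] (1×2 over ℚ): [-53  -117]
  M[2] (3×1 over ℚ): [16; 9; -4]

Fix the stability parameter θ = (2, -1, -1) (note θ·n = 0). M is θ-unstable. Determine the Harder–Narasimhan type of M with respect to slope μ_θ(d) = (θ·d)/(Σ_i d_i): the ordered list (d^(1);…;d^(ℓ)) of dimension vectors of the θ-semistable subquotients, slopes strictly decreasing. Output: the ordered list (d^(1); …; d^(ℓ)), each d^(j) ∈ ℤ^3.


Interval decomposition of M: I[1,1], I[1,3], I[3,3]^2.
HN type (ℓ=3): μ^(1)=2; μ^(2)=0; μ^(3)=-1

((1, 0, 0); (1, 1, 1); (0, 0, 2))


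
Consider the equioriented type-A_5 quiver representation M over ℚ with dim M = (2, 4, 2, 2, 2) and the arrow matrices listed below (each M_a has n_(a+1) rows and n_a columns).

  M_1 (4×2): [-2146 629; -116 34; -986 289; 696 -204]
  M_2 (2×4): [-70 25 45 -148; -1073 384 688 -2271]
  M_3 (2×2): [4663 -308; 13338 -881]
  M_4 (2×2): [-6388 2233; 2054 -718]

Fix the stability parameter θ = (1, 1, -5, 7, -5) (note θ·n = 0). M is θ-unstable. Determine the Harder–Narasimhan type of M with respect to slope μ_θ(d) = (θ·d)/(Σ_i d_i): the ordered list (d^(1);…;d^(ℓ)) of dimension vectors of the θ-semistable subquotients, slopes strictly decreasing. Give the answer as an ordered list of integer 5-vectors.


Interval decomposition of M: I[1,1], I[1,5], I[2,2]^2, I[2,5].
HN type (ℓ=3): μ^(1)=1; μ^(2)=-1; μ^(3)=-2

((1, 2, 0, 2, 2); (1, 1, 1, 0, 0); (0, 1, 1, 0, 0))


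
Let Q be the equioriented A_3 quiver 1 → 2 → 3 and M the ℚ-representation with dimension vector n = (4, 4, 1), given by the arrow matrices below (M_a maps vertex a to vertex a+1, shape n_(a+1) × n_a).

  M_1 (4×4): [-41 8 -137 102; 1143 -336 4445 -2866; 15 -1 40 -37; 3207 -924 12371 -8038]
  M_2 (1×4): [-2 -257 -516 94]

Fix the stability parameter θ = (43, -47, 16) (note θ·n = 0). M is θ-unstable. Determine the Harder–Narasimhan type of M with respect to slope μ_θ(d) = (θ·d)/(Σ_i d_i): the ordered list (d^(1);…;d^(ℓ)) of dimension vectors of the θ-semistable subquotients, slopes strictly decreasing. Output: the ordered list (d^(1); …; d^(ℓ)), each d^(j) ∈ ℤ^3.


Via rank(M_{q-1}∘⋯∘M_p): M ≅ I[1,1], I[1,2]^2, I[1,3], I[2,2].
μ_θ-semistable layers: μ^(1)=43; μ^(2)=16; μ^(3)=-2; μ^(4)=-47

((1, 0, 0); (0, 0, 1); (3, 3, 0); (0, 1, 0))


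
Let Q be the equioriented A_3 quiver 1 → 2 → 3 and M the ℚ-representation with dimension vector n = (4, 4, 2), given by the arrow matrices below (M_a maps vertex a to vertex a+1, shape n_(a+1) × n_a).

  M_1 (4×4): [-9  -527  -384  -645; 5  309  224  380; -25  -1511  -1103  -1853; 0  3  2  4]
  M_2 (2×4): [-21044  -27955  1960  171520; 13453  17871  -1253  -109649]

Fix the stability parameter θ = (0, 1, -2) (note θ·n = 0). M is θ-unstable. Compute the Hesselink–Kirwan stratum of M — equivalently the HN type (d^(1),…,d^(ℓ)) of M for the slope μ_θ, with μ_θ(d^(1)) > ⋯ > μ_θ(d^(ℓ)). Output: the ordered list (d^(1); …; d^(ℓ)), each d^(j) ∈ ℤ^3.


Via rank(M_{q-1}∘⋯∘M_p): M ≅ I[1,2]^2, I[1,3]^2.
μ_θ-semistable layers: μ^(1)=1; μ^(2)=0; μ^(3)=-1/3

((0, 2, 0); (2, 0, 0); (2, 2, 2))


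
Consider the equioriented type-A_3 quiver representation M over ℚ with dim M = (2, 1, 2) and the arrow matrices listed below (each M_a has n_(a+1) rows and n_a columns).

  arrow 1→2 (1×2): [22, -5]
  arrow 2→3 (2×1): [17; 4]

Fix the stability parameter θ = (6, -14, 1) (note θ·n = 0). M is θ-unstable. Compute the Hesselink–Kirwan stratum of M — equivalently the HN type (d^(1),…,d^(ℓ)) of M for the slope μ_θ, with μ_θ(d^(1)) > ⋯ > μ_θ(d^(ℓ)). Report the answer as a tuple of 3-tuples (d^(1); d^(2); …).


Barcode: M ≅ I[1,1], I[1,3], I[3,3]. HN layers by μ_θ (3 steps, strictly decreasing):
  μ^(1)=6; μ^(2)=1; μ^(3)=-4

((1, 0, 0); (0, 0, 2); (1, 1, 0))


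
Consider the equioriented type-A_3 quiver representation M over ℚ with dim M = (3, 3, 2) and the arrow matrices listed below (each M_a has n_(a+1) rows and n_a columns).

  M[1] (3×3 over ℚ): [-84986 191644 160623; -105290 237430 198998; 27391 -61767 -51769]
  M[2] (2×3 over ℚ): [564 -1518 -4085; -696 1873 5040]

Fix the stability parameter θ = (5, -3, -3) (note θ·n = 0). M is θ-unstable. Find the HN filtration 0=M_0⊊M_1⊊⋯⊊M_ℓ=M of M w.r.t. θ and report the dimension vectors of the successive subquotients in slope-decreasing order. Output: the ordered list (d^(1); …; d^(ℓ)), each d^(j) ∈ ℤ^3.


Barcode: M ≅ I[1,2], I[1,3]^2. HN layers by μ_θ (2 steps, strictly decreasing):
  μ^(1)=1; μ^(2)=-1/3

((1, 1, 0); (2, 2, 2))


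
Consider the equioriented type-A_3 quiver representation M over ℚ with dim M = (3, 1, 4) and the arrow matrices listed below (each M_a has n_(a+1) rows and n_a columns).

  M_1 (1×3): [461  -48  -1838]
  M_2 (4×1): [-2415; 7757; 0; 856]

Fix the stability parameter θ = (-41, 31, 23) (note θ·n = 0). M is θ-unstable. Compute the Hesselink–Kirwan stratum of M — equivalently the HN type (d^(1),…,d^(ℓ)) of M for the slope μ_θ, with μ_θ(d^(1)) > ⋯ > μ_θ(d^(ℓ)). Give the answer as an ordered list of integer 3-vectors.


Via rank(M_{q-1}∘⋯∘M_p): M ≅ I[1,1]^2, I[1,3], I[3,3]^3.
μ_θ-semistable layers: μ^(1)=27; μ^(2)=23; μ^(3)=-41

((0, 1, 1); (0, 0, 3); (3, 0, 0))


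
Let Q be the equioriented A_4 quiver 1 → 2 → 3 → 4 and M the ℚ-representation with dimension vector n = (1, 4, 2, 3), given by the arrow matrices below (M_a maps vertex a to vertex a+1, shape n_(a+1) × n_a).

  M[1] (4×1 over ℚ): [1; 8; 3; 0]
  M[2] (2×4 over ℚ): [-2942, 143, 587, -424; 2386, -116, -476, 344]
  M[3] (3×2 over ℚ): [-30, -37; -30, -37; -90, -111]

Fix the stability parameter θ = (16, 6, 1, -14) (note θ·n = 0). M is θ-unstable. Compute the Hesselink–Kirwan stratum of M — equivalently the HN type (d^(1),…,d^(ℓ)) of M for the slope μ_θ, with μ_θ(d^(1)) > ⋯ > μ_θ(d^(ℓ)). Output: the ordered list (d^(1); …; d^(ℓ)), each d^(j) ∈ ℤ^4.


Barcode: M ≅ I[1,3], I[2,2]^2, I[2,4], I[4,4]^2. HN layers by μ_θ (4 steps, strictly decreasing):
  μ^(1)=23/3; μ^(2)=6; μ^(3)=-7/3; μ^(4)=-14

((1, 1, 1, 0); (0, 2, 0, 0); (0, 1, 1, 1); (0, 0, 0, 2))


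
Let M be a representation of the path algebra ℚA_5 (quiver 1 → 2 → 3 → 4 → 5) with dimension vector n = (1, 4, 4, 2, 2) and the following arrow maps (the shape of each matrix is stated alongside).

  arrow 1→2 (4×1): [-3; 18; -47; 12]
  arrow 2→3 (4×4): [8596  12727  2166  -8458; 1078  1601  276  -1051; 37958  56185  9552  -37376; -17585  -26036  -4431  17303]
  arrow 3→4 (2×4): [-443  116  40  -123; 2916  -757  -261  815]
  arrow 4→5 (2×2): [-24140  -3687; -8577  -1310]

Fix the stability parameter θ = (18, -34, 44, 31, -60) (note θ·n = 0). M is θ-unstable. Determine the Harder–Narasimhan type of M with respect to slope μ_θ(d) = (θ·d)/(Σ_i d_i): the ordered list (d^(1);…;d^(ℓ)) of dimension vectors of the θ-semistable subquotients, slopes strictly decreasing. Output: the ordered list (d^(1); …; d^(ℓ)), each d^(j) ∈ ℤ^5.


Barcode: M ≅ I[1,2], I[2,3], I[2,5]^2, I[3,3]. HN layers by μ_θ (4 steps, strictly decreasing):
  μ^(1)=44; μ^(2)=5; μ^(3)=-8; μ^(4)=-34

((0, 0, 2, 0, 0); (0, 0, 2, 2, 2); (1, 1, 0, 0, 0); (0, 3, 0, 0, 0))


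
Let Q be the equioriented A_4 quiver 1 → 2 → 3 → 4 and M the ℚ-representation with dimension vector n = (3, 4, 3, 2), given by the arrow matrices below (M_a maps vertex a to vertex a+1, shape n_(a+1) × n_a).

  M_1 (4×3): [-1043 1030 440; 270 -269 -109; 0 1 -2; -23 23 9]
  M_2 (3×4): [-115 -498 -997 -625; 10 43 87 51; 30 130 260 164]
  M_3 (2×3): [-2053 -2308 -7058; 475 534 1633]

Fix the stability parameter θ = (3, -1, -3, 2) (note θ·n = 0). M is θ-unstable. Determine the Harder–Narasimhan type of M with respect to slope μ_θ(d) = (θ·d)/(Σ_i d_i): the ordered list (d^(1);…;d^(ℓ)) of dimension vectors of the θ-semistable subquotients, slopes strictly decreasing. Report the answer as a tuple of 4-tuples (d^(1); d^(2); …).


Via rank(M_{q-1}∘⋯∘M_p): M ≅ I[1,2], I[1,3], I[1,4], I[2,2], I[3,4].
μ_θ-semistable layers: μ^(1)=2; μ^(2)=1; μ^(3)=-1/3; μ^(4)=-1; μ^(5)=-3

((0, 0, 0, 2); (1, 1, 0, 0); (2, 2, 2, 0); (0, 1, 0, 0); (0, 0, 1, 0))


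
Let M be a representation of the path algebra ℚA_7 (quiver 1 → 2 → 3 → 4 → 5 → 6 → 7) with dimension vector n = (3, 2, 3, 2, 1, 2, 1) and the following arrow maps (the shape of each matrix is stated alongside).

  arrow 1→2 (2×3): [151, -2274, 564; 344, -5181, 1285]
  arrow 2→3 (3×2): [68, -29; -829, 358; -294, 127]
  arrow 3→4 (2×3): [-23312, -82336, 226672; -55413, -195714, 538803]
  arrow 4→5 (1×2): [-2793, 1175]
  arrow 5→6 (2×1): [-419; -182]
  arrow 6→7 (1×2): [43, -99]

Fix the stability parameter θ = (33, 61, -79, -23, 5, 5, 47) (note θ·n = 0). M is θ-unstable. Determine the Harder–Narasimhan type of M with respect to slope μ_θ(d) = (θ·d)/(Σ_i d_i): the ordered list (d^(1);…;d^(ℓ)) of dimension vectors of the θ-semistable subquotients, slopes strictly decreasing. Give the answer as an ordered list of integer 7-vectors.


Interval decomposition of M: I[1,1], I[1,3], I[1,7], I[3,3], I[4,4], I[6,6].
HN type (ℓ=6): μ^(1)=47; μ^(2)=33; μ^(3)=5; μ^(4)=-2; μ^(5)=-23; μ^(6)=-79

((0, 0, 0, 0, 0, 0, 1); (1, 0, 0, 0, 0, 0, 0); (1, 1, 1, 0, 1, 2, 0); (1, 1, 1, 1, 0, 0, 0); (0, 0, 0, 1, 0, 0, 0); (0, 0, 1, 0, 0, 0, 0))


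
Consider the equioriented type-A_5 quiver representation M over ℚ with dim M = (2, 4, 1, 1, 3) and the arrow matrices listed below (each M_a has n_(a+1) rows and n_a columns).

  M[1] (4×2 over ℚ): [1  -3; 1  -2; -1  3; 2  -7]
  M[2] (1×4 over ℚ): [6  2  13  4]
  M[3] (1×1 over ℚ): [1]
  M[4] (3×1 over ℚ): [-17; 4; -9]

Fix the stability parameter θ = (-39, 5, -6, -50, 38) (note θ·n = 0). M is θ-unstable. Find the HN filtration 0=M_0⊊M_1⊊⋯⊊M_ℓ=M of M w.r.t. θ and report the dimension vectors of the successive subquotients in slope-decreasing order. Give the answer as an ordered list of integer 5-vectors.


Barcode: M ≅ I[1,2], I[1,5], I[2,2]^2, I[5,5]^2. HN layers by μ_θ (4 steps, strictly decreasing):
  μ^(1)=38; μ^(2)=5; μ^(3)=-17; μ^(4)=-39

((0, 0, 0, 0, 3); (0, 3, 0, 0, 0); (0, 1, 1, 1, 0); (2, 0, 0, 0, 0))


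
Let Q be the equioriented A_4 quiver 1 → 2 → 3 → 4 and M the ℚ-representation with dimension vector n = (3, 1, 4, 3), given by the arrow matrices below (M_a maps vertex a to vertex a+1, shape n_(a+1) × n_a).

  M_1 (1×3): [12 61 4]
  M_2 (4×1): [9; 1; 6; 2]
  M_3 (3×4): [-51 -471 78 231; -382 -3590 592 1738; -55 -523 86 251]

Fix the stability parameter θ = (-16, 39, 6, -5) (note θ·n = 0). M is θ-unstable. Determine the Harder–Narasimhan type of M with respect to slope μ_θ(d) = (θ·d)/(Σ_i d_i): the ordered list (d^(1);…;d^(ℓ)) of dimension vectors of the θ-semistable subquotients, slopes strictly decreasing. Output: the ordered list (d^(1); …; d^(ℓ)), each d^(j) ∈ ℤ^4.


Interval decomposition of M: I[1,1]^2, I[1,3], I[3,3], I[3,4]^2, I[4,4].
HN type (ℓ=5): μ^(1)=45/2; μ^(2)=6; μ^(3)=1/2; μ^(4)=-5; μ^(5)=-16

((0, 1, 1, 0); (0, 0, 1, 0); (0, 0, 2, 2); (0, 0, 0, 1); (3, 0, 0, 0))


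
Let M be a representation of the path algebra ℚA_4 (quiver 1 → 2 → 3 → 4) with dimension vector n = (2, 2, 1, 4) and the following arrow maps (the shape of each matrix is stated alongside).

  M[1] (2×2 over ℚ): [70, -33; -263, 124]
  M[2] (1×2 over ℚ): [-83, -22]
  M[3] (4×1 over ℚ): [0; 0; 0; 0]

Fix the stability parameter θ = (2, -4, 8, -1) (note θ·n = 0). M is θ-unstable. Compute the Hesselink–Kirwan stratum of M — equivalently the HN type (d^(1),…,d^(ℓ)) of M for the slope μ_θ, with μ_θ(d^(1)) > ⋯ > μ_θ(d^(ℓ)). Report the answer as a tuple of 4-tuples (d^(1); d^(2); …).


Via rank(M_{q-1}∘⋯∘M_p): M ≅ I[1,2], I[1,3], I[4,4]^4.
μ_θ-semistable layers: μ^(1)=8; μ^(2)=-1

((0, 0, 1, 0); (2, 2, 0, 4))


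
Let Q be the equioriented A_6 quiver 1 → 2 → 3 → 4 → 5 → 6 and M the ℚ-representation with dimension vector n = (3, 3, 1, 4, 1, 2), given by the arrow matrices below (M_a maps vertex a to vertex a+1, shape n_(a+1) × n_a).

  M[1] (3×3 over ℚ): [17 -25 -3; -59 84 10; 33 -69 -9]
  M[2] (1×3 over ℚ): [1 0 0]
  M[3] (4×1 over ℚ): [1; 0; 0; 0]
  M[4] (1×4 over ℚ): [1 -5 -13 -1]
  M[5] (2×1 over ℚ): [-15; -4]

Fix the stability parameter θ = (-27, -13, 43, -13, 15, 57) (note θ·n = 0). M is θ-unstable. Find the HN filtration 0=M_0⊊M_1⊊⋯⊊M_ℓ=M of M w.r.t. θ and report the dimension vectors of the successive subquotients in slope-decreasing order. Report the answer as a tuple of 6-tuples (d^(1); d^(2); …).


Barcode: M ≅ I[1,2]^2, I[1,6], I[4,4]^3, I[6,6]. HN layers by μ_θ (4 steps, strictly decreasing):
  μ^(1)=57; μ^(2)=15; μ^(3)=-13; μ^(4)=-27

((0, 0, 0, 0, 0, 2); (0, 0, 1, 1, 1, 0); (0, 3, 0, 3, 0, 0); (3, 0, 0, 0, 0, 0))


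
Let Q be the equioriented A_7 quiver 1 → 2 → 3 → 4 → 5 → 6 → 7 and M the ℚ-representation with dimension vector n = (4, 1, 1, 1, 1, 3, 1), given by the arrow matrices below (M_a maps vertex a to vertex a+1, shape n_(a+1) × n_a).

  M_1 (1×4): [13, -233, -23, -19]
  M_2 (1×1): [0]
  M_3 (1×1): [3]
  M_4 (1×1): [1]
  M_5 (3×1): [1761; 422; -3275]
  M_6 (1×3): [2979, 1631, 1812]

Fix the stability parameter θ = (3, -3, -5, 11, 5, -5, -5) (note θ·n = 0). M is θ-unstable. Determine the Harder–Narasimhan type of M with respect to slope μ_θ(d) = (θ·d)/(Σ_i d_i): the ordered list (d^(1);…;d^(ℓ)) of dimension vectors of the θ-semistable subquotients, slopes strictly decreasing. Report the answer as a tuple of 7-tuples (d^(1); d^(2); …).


Via rank(M_{q-1}∘⋯∘M_p): M ≅ I[1,1]^3, I[1,2], I[3,7], I[6,6]^2.
μ_θ-semistable layers: μ^(1)=3; μ^(2)=3/2; μ^(3)=0; μ^(4)=-5

((3, 0, 0, 0, 0, 0, 0); (0, 0, 0, 1, 1, 1, 1); (1, 1, 0, 0, 0, 0, 0); (0, 0, 1, 0, 0, 2, 0))


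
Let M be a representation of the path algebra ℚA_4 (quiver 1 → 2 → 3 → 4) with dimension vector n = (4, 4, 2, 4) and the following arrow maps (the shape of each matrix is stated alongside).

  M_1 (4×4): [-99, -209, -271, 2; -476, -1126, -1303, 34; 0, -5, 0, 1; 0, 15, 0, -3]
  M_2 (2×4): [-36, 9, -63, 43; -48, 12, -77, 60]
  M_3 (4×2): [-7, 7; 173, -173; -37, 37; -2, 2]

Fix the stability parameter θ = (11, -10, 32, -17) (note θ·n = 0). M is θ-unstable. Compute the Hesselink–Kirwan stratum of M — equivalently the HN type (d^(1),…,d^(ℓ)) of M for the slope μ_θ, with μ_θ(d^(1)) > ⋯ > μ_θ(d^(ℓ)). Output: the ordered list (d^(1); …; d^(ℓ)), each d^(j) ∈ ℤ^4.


Barcode: M ≅ I[1,1], I[1,2], I[1,3], I[1,4], I[2,2], I[4,4]^3. HN layers by μ_θ (6 steps, strictly decreasing):
  μ^(1)=32; μ^(2)=11; μ^(3)=15/2; μ^(4)=1/2; μ^(5)=-10; μ^(6)=-17

((0, 0, 1, 0); (1, 0, 0, 0); (0, 0, 1, 1); (3, 3, 0, 0); (0, 1, 0, 0); (0, 0, 0, 3))


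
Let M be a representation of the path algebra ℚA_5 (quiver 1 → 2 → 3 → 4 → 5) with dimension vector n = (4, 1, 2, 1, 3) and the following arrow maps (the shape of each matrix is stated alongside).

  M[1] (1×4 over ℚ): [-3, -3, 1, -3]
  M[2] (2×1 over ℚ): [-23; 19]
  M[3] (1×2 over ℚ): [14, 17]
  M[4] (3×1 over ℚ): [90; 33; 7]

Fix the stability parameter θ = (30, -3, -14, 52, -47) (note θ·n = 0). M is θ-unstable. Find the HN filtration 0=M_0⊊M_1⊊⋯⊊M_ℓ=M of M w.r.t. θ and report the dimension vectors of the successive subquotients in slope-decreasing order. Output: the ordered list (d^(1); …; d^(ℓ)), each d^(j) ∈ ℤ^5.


Interval decomposition of M: I[1,1]^3, I[1,5], I[3,3], I[5,5]^2.
HN type (ℓ=4): μ^(1)=30; μ^(2)=18/5; μ^(3)=-14; μ^(4)=-47

((3, 0, 0, 0, 0); (1, 1, 1, 1, 1); (0, 0, 1, 0, 0); (0, 0, 0, 0, 2))


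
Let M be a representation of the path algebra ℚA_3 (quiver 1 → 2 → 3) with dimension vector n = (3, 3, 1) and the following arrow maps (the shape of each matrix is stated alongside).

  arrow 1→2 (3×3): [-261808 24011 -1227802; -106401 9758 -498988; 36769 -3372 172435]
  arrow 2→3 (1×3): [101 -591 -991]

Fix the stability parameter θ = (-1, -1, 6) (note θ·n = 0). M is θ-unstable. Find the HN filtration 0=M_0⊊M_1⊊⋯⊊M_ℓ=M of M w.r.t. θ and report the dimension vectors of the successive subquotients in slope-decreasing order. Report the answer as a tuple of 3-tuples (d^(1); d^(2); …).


Via rank(M_{q-1}∘⋯∘M_p): M ≅ I[1,2]^2, I[1,3].
μ_θ-semistable layers: μ^(1)=6; μ^(2)=-1

((0, 0, 1); (3, 3, 0))


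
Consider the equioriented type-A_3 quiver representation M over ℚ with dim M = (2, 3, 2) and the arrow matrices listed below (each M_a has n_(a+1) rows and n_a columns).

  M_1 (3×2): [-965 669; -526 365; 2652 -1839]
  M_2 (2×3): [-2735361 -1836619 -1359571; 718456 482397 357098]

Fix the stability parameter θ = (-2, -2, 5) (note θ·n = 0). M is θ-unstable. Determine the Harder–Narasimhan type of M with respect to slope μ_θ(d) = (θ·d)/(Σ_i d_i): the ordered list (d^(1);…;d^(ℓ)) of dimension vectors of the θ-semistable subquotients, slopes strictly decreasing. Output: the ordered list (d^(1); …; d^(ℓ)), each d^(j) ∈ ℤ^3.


Interval decomposition of M: I[1,3]^2, I[2,2].
HN type (ℓ=2): μ^(1)=5; μ^(2)=-2

((0, 0, 2); (2, 3, 0))


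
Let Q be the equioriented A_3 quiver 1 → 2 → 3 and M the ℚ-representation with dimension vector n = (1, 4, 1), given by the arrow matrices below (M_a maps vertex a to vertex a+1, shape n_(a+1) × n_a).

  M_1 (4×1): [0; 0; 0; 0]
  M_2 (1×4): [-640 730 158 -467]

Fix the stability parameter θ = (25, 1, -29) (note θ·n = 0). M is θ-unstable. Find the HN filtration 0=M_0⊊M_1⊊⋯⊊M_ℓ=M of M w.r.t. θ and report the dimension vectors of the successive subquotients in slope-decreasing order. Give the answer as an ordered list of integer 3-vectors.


Interval decomposition of M: I[1,1], I[2,2]^3, I[2,3].
HN type (ℓ=3): μ^(1)=25; μ^(2)=1; μ^(3)=-14

((1, 0, 0); (0, 3, 0); (0, 1, 1))


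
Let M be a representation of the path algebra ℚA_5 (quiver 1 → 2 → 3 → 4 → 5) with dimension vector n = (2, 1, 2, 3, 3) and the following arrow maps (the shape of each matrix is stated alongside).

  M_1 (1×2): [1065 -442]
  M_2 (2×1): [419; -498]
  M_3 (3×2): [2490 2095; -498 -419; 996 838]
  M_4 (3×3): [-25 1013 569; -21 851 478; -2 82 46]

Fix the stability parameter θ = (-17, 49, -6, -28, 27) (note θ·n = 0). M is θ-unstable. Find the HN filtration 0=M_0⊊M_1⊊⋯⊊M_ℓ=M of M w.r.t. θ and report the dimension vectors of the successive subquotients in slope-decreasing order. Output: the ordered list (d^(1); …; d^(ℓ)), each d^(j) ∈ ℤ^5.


Interval decomposition of M: I[1,1], I[1,3], I[3,4], I[4,5]^2, I[5,5].
HN type (ℓ=4): μ^(1)=27; μ^(2)=43/2; μ^(3)=-17; μ^(4)=-28

((0, 0, 0, 0, 3); (0, 1, 1, 0, 0); (2, 0, 1, 1, 0); (0, 0, 0, 2, 0))


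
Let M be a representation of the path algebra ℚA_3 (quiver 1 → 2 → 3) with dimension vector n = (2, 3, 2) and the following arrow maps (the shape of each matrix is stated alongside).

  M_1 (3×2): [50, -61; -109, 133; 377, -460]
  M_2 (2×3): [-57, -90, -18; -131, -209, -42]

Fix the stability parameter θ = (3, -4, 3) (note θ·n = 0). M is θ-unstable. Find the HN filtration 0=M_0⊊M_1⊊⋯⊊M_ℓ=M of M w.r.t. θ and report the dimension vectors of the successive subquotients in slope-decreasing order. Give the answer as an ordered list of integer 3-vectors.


Via rank(M_{q-1}∘⋯∘M_p): M ≅ I[1,3]^2, I[2,2].
μ_θ-semistable layers: μ^(1)=3; μ^(2)=-1/2; μ^(3)=-4

((0, 0, 2); (2, 2, 0); (0, 1, 0))


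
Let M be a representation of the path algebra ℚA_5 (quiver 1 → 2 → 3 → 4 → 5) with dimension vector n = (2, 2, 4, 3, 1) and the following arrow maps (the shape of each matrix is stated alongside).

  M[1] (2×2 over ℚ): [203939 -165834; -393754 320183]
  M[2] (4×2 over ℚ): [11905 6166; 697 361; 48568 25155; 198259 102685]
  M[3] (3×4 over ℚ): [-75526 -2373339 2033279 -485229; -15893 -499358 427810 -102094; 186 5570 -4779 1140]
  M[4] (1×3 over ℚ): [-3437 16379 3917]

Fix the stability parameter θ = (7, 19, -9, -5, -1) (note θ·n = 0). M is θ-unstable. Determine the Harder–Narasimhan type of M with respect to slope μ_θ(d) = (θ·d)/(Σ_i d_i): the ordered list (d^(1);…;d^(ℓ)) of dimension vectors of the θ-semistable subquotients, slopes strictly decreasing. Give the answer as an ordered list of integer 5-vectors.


Barcode: M ≅ I[1,4], I[1,5], I[3,3], I[3,4]. HN layers by μ_θ (4 steps, strictly decreasing):
  μ^(1)=3; μ^(2)=11/5; μ^(3)=-5; μ^(4)=-9

((1, 1, 1, 1, 0); (1, 1, 1, 1, 1); (0, 0, 0, 1, 0); (0, 0, 2, 0, 0))


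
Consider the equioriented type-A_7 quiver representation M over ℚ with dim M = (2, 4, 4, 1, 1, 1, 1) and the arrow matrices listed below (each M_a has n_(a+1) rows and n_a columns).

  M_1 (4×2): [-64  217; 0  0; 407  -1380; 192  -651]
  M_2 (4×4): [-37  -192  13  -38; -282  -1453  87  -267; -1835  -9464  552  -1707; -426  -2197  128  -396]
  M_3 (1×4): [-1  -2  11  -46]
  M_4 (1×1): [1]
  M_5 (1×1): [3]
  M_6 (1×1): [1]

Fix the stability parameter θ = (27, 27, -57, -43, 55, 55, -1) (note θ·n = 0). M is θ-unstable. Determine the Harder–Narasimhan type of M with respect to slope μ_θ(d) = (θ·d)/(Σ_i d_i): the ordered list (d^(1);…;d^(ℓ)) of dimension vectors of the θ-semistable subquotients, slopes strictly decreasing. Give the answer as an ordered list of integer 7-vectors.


Via rank(M_{q-1}∘⋯∘M_p): M ≅ I[1,3], I[1,7], I[2,3]^2.
μ_θ-semistable layers: μ^(1)=109/3; μ^(2)=-1; μ^(3)=-23/2; μ^(4)=-15

((0, 0, 0, 0, 1, 1, 1); (1, 1, 1, 0, 0, 0, 0); (1, 1, 1, 1, 0, 0, 0); (0, 2, 2, 0, 0, 0, 0))


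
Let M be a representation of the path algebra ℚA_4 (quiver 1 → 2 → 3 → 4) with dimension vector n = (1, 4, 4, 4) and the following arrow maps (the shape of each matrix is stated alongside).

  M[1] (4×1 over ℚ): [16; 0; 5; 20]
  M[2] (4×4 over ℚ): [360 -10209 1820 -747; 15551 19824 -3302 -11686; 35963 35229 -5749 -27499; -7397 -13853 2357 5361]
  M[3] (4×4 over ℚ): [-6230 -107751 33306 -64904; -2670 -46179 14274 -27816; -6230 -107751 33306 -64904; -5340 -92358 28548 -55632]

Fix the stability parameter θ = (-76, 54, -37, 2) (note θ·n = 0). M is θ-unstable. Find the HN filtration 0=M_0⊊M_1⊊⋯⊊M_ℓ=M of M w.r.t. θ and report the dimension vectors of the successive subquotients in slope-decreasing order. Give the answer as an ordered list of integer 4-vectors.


Via rank(M_{q-1}∘⋯∘M_p): M ≅ I[1,3], I[2,3]^2, I[2,4], I[4,4]^3.
μ_θ-semistable layers: μ^(1)=17/2; μ^(2)=19/3; μ^(3)=2; μ^(4)=-76

((0, 3, 3, 0); (0, 1, 1, 1); (0, 0, 0, 3); (1, 0, 0, 0))


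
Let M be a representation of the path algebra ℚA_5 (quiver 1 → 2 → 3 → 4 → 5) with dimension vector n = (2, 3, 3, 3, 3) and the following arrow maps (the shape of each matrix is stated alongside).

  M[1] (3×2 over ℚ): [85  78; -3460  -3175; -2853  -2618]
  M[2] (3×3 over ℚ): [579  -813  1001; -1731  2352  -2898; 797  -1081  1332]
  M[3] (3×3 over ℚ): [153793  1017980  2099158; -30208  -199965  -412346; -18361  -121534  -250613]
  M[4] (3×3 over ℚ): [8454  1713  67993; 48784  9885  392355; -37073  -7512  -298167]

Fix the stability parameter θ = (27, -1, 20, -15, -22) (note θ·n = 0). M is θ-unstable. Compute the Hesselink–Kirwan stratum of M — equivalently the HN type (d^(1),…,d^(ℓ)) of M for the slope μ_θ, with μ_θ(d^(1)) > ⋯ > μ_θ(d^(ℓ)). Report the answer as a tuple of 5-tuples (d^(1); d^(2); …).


Interval decomposition of M: I[1,4], I[1,5], I[2,5], I[5,5].
HN type (ℓ=4): μ^(1)=31/4; μ^(2)=9/5; μ^(3)=-9/2; μ^(4)=-22

((1, 1, 1, 1, 0); (1, 1, 1, 1, 1); (0, 1, 1, 1, 1); (0, 0, 0, 0, 1))


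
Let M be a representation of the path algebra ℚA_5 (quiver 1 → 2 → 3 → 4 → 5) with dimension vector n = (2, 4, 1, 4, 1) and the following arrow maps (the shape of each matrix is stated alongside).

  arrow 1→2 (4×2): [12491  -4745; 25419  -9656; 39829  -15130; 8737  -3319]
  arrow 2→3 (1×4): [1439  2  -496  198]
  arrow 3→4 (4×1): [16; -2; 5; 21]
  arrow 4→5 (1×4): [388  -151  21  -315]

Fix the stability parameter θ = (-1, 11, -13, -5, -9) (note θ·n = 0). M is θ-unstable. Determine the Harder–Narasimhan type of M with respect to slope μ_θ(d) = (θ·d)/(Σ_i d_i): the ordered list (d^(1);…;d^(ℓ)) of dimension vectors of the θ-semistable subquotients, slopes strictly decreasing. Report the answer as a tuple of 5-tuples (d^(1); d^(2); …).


Barcode: M ≅ I[1,2], I[1,4], I[2,2]^2, I[4,4]^2, I[4,5]. HN layers by μ_θ (5 steps, strictly decreasing):
  μ^(1)=11; μ^(2)=-1; μ^(3)=-2; μ^(4)=-5; μ^(5)=-7

((0, 3, 0, 0, 0); (1, 0, 0, 0, 0); (1, 1, 1, 1, 0); (0, 0, 0, 2, 0); (0, 0, 0, 1, 1))


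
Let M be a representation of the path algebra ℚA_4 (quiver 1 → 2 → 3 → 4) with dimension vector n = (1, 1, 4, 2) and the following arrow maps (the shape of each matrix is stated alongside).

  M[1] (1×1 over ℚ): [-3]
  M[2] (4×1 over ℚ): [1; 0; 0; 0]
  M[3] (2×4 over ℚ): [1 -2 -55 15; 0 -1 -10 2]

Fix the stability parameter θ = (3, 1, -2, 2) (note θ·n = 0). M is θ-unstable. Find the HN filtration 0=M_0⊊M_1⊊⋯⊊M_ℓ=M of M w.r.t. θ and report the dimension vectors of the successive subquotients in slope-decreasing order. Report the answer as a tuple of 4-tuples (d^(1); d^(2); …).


Barcode: M ≅ I[1,4], I[3,3]^2, I[3,4]. HN layers by μ_θ (3 steps, strictly decreasing):
  μ^(1)=2; μ^(2)=2/3; μ^(3)=-2

((0, 0, 0, 2); (1, 1, 1, 0); (0, 0, 3, 0))
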